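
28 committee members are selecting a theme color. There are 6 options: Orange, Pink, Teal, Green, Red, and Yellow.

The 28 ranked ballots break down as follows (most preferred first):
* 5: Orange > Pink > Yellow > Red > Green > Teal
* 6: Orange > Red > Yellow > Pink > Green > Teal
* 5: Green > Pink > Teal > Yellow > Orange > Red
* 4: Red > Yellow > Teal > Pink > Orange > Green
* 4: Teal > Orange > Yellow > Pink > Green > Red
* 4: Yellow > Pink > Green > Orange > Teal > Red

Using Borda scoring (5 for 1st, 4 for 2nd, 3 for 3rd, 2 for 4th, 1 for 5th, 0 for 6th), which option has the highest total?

Yellow

Orange: 5×5 + 6×5 + 5×1 + 4×1 + 4×4 + 4×2 = 88
Pink: 5×4 + 6×2 + 5×4 + 4×2 + 4×2 + 4×4 = 84
Teal: 5×0 + 6×0 + 5×3 + 4×3 + 4×5 + 4×1 = 51
Green: 5×1 + 6×1 + 5×5 + 4×0 + 4×1 + 4×3 = 52
Red: 5×2 + 6×4 + 5×0 + 4×5 + 4×0 + 4×0 = 54
Yellow: 5×3 + 6×3 + 5×2 + 4×4 + 4×3 + 4×5 = 91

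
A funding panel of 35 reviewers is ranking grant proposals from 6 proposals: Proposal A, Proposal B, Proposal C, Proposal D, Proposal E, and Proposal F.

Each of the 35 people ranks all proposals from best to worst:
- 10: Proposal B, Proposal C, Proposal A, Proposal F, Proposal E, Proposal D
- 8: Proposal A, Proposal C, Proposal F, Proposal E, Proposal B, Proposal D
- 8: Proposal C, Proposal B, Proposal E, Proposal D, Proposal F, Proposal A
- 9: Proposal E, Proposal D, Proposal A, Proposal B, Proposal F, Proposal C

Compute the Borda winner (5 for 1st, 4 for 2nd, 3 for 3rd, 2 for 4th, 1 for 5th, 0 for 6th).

Proposal A: 10×3 + 8×5 + 8×0 + 9×3 = 97
Proposal B: 10×5 + 8×1 + 8×4 + 9×2 = 108
Proposal C: 10×4 + 8×4 + 8×5 + 9×0 = 112
Proposal D: 10×0 + 8×0 + 8×2 + 9×4 = 52
Proposal E: 10×1 + 8×2 + 8×3 + 9×5 = 95
Proposal F: 10×2 + 8×3 + 8×1 + 9×1 = 61

Proposal C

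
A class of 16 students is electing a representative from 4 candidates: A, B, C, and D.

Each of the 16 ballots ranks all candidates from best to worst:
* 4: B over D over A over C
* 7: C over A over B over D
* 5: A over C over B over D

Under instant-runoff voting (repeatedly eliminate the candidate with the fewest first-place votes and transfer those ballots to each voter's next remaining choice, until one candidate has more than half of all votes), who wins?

Round 1: A 5, B 4, C 7, D 0. D eliminated.
Round 2: A 5, B 4, C 7. B eliminated.
Round 3: A 9, C 7. A has a majority (≥9).

A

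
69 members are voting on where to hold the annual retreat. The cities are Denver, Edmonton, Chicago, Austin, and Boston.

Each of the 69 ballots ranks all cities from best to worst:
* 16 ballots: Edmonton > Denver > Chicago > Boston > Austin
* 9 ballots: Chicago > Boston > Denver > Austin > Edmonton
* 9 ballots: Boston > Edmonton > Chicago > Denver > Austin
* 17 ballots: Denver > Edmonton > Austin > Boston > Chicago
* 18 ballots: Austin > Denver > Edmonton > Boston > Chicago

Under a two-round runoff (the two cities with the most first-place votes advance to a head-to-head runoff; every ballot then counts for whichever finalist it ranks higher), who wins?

Round 1 first-place votes: Denver 17, Edmonton 16, Chicago 9, Austin 18, Boston 9. Austin and Denver advance.
Runoff: Austin is ranked above Denver on 18 ballots, Denver above Austin on 51.

Denver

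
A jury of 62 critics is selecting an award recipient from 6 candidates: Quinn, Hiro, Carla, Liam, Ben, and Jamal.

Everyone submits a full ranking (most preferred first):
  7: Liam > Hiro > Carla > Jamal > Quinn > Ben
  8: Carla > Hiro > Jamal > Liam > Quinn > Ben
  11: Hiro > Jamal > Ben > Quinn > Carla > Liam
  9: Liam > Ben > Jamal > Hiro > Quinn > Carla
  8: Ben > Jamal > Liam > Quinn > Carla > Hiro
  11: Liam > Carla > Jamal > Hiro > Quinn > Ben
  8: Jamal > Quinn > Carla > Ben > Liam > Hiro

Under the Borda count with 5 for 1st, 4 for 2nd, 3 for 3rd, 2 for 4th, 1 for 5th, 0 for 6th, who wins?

Jamal

Quinn: 7×1 + 8×1 + 11×2 + 9×1 + 8×2 + 11×1 + 8×4 = 105
Hiro: 7×4 + 8×4 + 11×5 + 9×2 + 8×0 + 11×2 + 8×0 = 155
Carla: 7×3 + 8×5 + 11×1 + 9×0 + 8×1 + 11×4 + 8×3 = 148
Liam: 7×5 + 8×2 + 11×0 + 9×5 + 8×3 + 11×5 + 8×1 = 183
Ben: 7×0 + 8×0 + 11×3 + 9×4 + 8×5 + 11×0 + 8×2 = 125
Jamal: 7×2 + 8×3 + 11×4 + 9×3 + 8×4 + 11×3 + 8×5 = 214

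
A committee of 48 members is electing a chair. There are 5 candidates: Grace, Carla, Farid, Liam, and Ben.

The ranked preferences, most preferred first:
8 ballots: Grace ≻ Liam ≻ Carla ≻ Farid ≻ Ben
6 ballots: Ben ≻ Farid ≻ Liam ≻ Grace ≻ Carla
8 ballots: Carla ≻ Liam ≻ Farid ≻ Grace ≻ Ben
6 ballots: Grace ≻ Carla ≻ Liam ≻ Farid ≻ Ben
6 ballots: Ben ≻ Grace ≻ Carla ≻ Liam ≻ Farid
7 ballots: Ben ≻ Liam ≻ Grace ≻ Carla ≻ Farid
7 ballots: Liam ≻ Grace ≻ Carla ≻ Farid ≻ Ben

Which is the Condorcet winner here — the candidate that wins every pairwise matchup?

Liam

Liam vs Grace: 28–20
Liam vs Carla: 28–20
Liam vs Farid: 42–6
Liam vs Ben: 29–19
Liam beats every other candidate.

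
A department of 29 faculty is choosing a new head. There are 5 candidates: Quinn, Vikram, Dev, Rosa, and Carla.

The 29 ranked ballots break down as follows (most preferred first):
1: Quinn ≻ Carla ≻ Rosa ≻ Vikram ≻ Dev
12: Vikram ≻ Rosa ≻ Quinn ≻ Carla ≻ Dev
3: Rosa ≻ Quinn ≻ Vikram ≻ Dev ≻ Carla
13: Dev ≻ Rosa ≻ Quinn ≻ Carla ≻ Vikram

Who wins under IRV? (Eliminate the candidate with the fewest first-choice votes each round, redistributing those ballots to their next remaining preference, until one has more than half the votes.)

Round 1: Quinn 1, Vikram 12, Dev 13, Rosa 3, Carla 0. Carla eliminated.
Round 2: Quinn 1, Vikram 12, Dev 13, Rosa 3. Quinn eliminated.
Round 3: Vikram 12, Dev 13, Rosa 4. Rosa eliminated.
Round 4: Vikram 16, Dev 13. Vikram has a majority (≥15).

Vikram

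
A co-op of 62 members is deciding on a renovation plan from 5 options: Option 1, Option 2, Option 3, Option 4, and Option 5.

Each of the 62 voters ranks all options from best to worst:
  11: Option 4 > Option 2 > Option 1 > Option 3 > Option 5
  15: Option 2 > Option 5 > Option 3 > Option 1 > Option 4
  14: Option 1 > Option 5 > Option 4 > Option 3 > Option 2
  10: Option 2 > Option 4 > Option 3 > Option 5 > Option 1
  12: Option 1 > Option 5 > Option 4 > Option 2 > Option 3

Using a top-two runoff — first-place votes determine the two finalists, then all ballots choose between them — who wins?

Round 1 first-place votes: Option 1 26, Option 2 25, Option 3 0, Option 4 11, Option 5 0. Option 1 and Option 2 advance.
Runoff: Option 1 is ranked above Option 2 on 26 ballots, Option 2 above Option 1 on 36.

Option 2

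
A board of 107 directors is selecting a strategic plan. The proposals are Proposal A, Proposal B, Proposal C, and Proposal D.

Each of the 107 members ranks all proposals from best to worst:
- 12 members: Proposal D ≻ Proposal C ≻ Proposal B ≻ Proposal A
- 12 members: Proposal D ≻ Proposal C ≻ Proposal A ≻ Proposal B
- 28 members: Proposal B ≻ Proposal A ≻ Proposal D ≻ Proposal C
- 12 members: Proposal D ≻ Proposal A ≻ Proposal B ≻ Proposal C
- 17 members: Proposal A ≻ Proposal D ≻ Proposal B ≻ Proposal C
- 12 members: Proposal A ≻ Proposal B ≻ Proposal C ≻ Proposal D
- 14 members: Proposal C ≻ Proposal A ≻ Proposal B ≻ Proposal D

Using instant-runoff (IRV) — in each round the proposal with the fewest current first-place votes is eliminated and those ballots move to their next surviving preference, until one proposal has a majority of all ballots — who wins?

Round 1: Proposal A 29, Proposal B 28, Proposal C 14, Proposal D 36. Proposal C eliminated.
Round 2: Proposal A 43, Proposal B 28, Proposal D 36. Proposal B eliminated.
Round 3: Proposal A 71, Proposal D 36. Proposal A has a majority (≥54).

Proposal A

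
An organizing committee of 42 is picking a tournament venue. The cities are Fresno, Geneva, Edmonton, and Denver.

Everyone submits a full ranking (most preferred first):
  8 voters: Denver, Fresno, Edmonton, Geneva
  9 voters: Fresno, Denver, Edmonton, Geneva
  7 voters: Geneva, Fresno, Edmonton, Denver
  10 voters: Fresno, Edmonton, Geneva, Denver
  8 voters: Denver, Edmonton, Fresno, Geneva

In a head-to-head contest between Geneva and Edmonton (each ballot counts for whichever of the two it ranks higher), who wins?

Geneva is ranked above Edmonton on 7 ballots; Edmonton above Geneva on 35.

Edmonton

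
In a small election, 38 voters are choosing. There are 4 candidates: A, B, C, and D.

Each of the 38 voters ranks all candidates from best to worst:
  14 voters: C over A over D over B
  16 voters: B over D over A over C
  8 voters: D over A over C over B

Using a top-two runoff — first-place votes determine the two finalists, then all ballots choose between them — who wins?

Round 1 first-place votes: A 0, B 16, C 14, D 8. B and C advance.
Runoff: B is ranked above C on 16 ballots, C above B on 22.

C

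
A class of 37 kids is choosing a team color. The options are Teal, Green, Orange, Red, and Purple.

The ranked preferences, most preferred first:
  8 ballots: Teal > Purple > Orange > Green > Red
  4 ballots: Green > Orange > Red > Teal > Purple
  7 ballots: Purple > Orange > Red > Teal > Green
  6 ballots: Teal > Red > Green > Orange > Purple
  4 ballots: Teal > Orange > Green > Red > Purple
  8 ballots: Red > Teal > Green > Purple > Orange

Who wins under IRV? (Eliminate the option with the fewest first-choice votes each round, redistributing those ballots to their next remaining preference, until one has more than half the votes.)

Red

Round 1: Teal 18, Green 4, Orange 0, Red 8, Purple 7. Orange eliminated.
Round 2: Teal 18, Green 4, Red 8, Purple 7. Green eliminated.
Round 3: Teal 18, Red 12, Purple 7. Purple eliminated.
Round 4: Teal 18, Red 19. Red has a majority (≥19).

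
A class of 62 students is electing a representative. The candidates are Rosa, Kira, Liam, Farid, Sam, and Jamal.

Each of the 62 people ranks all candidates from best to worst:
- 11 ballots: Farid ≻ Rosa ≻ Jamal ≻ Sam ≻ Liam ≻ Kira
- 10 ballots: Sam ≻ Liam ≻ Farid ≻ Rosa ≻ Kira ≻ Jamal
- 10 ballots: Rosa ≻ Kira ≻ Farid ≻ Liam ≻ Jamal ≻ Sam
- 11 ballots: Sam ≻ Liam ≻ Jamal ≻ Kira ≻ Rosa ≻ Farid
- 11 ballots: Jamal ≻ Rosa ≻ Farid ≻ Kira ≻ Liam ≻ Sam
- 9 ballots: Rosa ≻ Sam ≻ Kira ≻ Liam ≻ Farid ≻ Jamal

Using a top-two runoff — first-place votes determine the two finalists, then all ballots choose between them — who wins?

Rosa

Round 1 first-place votes: Rosa 19, Kira 0, Liam 0, Farid 11, Sam 21, Jamal 11. Sam and Rosa advance.
Runoff: Sam is ranked above Rosa on 21 ballots, Rosa above Sam on 41.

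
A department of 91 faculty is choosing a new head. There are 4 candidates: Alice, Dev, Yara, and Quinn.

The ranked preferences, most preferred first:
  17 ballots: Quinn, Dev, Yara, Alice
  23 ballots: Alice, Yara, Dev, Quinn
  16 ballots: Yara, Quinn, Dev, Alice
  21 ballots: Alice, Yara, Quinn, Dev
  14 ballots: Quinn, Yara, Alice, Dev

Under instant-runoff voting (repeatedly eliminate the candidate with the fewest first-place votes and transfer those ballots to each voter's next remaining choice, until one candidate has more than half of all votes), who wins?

Quinn

Round 1: Alice 44, Dev 0, Yara 16, Quinn 31. Dev eliminated.
Round 2: Alice 44, Yara 16, Quinn 31. Yara eliminated.
Round 3: Alice 44, Quinn 47. Quinn has a majority (≥46).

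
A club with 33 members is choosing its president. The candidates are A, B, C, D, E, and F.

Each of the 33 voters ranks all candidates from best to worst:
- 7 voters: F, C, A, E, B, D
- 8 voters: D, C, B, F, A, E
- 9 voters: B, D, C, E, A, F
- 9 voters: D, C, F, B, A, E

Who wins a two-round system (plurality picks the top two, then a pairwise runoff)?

Round 1 first-place votes: A 0, B 9, C 0, D 17, E 0, F 7. D and B advance.
Runoff: D is ranked above B on 17 ballots, B above D on 16.

D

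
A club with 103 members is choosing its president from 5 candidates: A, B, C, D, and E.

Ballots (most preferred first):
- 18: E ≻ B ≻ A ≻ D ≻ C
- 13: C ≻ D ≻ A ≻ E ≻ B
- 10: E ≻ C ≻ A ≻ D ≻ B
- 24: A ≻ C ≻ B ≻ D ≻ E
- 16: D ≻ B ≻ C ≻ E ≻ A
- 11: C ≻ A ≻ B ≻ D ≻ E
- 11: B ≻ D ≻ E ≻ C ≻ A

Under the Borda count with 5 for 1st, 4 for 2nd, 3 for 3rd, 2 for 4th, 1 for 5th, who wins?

A: 18×3 + 13×3 + 10×3 + 24×5 + 16×1 + 11×4 + 11×1 = 314
B: 18×4 + 13×1 + 10×1 + 24×3 + 16×4 + 11×3 + 11×5 = 319
C: 18×1 + 13×5 + 10×4 + 24×4 + 16×3 + 11×5 + 11×2 = 344
D: 18×2 + 13×4 + 10×2 + 24×2 + 16×5 + 11×2 + 11×4 = 302
E: 18×5 + 13×2 + 10×5 + 24×1 + 16×2 + 11×1 + 11×3 = 266

C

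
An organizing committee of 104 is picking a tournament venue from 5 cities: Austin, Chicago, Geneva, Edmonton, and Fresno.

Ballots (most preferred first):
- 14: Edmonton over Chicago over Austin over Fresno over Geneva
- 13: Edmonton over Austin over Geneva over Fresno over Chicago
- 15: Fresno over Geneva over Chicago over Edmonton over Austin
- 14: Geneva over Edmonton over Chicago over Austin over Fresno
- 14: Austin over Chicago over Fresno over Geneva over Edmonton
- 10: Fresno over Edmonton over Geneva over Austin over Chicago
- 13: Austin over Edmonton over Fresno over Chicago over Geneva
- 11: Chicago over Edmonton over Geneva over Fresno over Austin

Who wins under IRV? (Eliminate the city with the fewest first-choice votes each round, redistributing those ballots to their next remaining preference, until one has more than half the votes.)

Edmonton

Round 1: Austin 27, Chicago 11, Geneva 14, Edmonton 27, Fresno 25. Chicago eliminated.
Round 2: Austin 27, Geneva 14, Edmonton 38, Fresno 25. Geneva eliminated.
Round 3: Austin 27, Edmonton 52, Fresno 25. Fresno eliminated.
Round 4: Austin 27, Edmonton 77. Edmonton has a majority (≥53).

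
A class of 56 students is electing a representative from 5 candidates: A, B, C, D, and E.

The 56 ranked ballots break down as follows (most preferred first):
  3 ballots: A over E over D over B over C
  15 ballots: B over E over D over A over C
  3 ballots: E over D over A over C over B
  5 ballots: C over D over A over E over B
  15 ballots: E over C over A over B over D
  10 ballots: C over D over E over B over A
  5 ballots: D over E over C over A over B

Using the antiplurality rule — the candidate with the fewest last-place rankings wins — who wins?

E

Last-place votes: A 10, B 13, C 18, D 15, E 0.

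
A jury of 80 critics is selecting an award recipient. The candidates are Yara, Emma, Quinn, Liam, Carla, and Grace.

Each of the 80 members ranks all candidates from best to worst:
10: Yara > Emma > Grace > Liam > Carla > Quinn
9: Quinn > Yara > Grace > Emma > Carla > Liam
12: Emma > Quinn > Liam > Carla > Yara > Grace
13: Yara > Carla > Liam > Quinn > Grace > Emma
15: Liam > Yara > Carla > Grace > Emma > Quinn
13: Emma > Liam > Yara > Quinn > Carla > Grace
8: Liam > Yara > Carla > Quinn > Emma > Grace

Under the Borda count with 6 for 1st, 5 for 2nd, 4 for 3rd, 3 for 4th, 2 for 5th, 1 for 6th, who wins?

Yara: 10×6 + 9×5 + 12×2 + 13×6 + 15×5 + 13×4 + 8×5 = 374
Emma: 10×5 + 9×3 + 12×6 + 13×1 + 15×2 + 13×6 + 8×2 = 286
Quinn: 10×1 + 9×6 + 12×5 + 13×3 + 15×1 + 13×3 + 8×3 = 241
Liam: 10×3 + 9×1 + 12×4 + 13×4 + 15×6 + 13×5 + 8×6 = 342
Carla: 10×2 + 9×2 + 12×3 + 13×5 + 15×4 + 13×2 + 8×4 = 257
Grace: 10×4 + 9×4 + 12×1 + 13×2 + 15×3 + 13×1 + 8×1 = 180

Yara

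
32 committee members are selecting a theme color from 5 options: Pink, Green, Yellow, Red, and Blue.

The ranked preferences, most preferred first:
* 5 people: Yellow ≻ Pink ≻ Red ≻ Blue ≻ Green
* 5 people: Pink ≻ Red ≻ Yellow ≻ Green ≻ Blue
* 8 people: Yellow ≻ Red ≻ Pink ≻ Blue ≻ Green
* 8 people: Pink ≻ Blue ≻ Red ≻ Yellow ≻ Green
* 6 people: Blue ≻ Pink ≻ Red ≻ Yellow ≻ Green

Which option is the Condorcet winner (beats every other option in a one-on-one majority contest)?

Pink vs Green: 32–0
Pink vs Yellow: 19–13
Pink vs Red: 24–8
Pink vs Blue: 26–6
Pink beats every other option.

Pink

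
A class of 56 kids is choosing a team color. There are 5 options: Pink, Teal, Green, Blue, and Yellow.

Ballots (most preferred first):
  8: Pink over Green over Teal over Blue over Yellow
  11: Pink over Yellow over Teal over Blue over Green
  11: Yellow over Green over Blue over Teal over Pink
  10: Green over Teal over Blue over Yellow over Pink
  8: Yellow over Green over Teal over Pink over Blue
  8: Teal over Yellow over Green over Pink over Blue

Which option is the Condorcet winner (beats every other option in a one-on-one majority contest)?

Yellow vs Pink: 37–19
Yellow vs Teal: 30–26
Yellow vs Green: 38–18
Yellow vs Blue: 38–18
Yellow beats every other option.

Yellow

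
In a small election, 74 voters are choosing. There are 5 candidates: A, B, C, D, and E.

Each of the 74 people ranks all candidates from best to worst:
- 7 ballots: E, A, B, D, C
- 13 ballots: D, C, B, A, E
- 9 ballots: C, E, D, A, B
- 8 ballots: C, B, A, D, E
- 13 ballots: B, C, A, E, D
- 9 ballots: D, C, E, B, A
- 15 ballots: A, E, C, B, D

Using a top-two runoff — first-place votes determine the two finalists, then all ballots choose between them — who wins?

C

Round 1 first-place votes: A 15, B 13, C 17, D 22, E 7. D and C advance.
Runoff: D is ranked above C on 29 ballots, C above D on 45.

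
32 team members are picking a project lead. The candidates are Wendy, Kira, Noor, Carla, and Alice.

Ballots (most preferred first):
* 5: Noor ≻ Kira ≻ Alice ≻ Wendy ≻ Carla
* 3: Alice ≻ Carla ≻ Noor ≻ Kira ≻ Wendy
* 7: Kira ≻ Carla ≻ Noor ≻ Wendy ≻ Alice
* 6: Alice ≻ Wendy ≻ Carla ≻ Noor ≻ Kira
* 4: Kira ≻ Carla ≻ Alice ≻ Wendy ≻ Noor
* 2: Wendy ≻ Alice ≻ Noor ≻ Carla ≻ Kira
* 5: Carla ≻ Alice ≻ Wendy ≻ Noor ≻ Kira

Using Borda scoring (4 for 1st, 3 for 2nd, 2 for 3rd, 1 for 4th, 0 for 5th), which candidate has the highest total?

Wendy: 5×1 + 3×0 + 7×1 + 6×3 + 4×1 + 2×4 + 5×2 = 52
Kira: 5×3 + 3×1 + 7×4 + 6×0 + 4×4 + 2×0 + 5×0 = 62
Noor: 5×4 + 3×2 + 7×2 + 6×1 + 4×0 + 2×2 + 5×1 = 55
Carla: 5×0 + 3×3 + 7×3 + 6×2 + 4×3 + 2×1 + 5×4 = 76
Alice: 5×2 + 3×4 + 7×0 + 6×4 + 4×2 + 2×3 + 5×3 = 75

Carla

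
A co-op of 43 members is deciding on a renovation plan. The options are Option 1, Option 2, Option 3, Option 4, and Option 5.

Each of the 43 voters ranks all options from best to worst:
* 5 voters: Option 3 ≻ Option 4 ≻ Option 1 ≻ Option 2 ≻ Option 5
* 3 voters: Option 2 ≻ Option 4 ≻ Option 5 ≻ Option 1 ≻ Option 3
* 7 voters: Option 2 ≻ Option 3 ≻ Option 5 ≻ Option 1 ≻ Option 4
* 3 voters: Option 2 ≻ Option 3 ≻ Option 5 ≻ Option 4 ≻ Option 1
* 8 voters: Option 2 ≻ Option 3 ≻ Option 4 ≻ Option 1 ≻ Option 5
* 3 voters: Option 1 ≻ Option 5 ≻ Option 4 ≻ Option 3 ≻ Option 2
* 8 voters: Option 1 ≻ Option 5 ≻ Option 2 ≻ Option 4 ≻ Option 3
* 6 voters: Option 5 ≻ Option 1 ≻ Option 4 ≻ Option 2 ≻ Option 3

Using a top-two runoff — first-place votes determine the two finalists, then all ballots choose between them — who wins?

Round 1 first-place votes: Option 1 11, Option 2 21, Option 3 5, Option 4 0, Option 5 6. Option 2 and Option 1 advance.
Runoff: Option 2 is ranked above Option 1 on 21 ballots, Option 1 above Option 2 on 22.

Option 1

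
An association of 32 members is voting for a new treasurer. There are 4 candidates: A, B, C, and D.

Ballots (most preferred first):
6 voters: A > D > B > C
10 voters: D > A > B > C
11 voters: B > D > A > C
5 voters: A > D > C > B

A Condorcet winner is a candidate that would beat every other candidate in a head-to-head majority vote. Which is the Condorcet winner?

D vs A: 21–11
D vs B: 21–11
D vs C: 32–0
D beats every other candidate.

D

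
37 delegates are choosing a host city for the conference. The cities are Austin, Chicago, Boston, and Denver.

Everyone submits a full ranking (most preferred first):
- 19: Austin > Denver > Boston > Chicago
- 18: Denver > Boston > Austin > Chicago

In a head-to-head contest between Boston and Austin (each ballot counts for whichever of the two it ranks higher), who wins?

Boston is ranked above Austin on 18 ballots; Austin above Boston on 19.

Austin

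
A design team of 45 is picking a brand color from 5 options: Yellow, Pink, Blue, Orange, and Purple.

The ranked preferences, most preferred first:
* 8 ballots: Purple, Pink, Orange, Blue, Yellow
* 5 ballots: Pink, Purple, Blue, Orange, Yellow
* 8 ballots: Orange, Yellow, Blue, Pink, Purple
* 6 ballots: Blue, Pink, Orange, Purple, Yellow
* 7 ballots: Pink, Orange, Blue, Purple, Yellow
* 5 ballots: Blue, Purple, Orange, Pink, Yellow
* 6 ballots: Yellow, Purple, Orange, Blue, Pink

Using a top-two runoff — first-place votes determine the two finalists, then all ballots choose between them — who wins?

Round 1 first-place votes: Yellow 6, Pink 12, Blue 11, Orange 8, Purple 8. Pink and Blue advance.
Runoff: Pink is ranked above Blue on 20 ballots, Blue above Pink on 25.

Blue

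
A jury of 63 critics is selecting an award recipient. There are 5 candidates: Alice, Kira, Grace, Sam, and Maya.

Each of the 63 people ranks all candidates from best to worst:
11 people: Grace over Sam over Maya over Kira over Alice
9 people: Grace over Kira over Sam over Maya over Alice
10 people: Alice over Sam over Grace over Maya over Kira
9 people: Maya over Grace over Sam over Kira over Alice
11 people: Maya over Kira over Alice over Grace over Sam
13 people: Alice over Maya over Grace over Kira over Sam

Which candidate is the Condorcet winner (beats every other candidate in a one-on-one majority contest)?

Maya

Maya vs Alice: 40–23
Maya vs Kira: 54–9
Maya vs Grace: 33–30
Maya vs Sam: 33–30
Maya beats every other candidate.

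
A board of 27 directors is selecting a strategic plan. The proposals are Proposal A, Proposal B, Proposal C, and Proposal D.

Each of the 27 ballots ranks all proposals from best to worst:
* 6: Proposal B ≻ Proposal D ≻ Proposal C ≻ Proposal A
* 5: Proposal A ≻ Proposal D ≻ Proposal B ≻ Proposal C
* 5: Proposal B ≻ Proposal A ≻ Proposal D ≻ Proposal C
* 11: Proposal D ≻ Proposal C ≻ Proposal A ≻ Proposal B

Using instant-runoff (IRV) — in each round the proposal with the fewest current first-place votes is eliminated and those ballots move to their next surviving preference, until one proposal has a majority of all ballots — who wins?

Proposal D

Round 1: Proposal A 5, Proposal B 11, Proposal C 0, Proposal D 11. Proposal C eliminated.
Round 2: Proposal A 5, Proposal B 11, Proposal D 11. Proposal A eliminated.
Round 3: Proposal B 11, Proposal D 16. Proposal D has a majority (≥14).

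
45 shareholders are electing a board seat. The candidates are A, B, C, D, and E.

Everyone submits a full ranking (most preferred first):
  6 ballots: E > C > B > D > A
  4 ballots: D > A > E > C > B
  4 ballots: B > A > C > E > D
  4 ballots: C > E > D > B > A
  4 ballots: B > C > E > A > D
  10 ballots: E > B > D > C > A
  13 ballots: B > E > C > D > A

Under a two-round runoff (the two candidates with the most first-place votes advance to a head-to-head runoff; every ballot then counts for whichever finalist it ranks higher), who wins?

E

Round 1 first-place votes: A 0, B 21, C 4, D 4, E 16. B and E advance.
Runoff: B is ranked above E on 21 ballots, E above B on 24.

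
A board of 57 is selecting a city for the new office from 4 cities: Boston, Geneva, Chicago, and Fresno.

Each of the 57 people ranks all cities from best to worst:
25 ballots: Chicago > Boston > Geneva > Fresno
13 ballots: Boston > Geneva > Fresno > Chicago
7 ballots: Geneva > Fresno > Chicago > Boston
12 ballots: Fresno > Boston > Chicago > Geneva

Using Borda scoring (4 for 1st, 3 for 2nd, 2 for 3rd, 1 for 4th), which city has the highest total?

Boston: 25×3 + 13×4 + 7×1 + 12×3 = 170
Geneva: 25×2 + 13×3 + 7×4 + 12×1 = 129
Chicago: 25×4 + 13×1 + 7×2 + 12×2 = 151
Fresno: 25×1 + 13×2 + 7×3 + 12×4 = 120

Boston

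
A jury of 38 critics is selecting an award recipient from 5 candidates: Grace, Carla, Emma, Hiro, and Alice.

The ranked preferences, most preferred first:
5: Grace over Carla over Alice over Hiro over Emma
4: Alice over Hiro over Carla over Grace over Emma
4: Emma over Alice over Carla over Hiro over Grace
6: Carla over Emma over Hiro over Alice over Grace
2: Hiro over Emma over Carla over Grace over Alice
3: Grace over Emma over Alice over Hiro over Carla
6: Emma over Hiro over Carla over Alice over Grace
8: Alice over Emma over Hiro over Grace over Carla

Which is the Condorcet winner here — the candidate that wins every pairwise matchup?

Emma

Emma vs Grace: 26–12
Emma vs Carla: 23–15
Emma vs Hiro: 27–11
Emma vs Alice: 21–17
Emma beats every other candidate.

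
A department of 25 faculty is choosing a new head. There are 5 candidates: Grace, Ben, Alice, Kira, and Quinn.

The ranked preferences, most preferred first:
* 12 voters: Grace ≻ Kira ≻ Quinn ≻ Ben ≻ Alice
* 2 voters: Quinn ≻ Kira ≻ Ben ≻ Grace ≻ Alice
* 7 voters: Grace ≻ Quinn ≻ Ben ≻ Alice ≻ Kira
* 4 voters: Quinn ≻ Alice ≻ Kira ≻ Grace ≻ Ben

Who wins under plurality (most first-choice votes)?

First-place votes: Grace 19, Ben 0, Alice 0, Kira 0, Quinn 6.

Grace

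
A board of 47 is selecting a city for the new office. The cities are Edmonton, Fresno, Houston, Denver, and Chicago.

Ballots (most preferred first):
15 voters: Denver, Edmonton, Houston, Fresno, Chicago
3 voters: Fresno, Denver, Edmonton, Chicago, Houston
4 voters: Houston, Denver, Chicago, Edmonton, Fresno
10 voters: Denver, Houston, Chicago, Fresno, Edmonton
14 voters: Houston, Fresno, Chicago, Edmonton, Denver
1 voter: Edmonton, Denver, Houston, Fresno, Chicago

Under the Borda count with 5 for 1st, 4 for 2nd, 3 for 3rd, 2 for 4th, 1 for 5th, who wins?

Houston

Edmonton: 15×4 + 3×3 + 4×2 + 10×1 + 14×2 + 1×5 = 120
Fresno: 15×2 + 3×5 + 4×1 + 10×2 + 14×4 + 1×2 = 127
Houston: 15×3 + 3×1 + 4×5 + 10×4 + 14×5 + 1×3 = 181
Denver: 15×5 + 3×4 + 4×4 + 10×5 + 14×1 + 1×4 = 171
Chicago: 15×1 + 3×2 + 4×3 + 10×3 + 14×3 + 1×1 = 106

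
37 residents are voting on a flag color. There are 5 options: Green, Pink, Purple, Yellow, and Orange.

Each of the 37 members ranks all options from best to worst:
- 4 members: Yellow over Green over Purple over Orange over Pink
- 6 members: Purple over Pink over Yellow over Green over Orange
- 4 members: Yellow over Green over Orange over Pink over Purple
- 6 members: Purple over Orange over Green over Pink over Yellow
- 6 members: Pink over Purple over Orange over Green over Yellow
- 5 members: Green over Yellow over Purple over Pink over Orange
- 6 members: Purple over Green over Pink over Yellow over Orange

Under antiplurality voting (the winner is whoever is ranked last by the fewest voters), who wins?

Last-place votes: Green 0, Pink 4, Purple 4, Yellow 12, Orange 17.

Green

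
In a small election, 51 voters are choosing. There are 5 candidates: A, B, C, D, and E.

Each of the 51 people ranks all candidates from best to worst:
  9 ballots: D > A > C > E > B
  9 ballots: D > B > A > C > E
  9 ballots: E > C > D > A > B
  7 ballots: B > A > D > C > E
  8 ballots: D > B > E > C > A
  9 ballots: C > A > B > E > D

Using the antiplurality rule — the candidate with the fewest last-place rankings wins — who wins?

Last-place votes: A 8, B 18, C 0, D 9, E 16.

C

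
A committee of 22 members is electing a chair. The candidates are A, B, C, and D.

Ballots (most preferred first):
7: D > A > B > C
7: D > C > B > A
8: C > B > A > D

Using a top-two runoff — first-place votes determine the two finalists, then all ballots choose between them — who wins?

D

Round 1 first-place votes: A 0, B 0, C 8, D 14. D and C advance.
Runoff: D is ranked above C on 14 ballots, C above D on 8.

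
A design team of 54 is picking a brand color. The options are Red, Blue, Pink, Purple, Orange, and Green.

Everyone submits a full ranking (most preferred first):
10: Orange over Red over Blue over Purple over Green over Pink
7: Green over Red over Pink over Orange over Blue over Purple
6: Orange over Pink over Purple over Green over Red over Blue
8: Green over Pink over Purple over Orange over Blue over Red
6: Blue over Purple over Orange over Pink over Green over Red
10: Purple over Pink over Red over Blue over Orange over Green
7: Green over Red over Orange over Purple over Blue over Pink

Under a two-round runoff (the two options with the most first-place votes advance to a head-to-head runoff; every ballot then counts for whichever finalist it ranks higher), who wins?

Round 1 first-place votes: Red 0, Blue 6, Pink 0, Purple 10, Orange 16, Green 22. Green and Orange advance.
Runoff: Green is ranked above Orange on 22 ballots, Orange above Green on 32.

Orange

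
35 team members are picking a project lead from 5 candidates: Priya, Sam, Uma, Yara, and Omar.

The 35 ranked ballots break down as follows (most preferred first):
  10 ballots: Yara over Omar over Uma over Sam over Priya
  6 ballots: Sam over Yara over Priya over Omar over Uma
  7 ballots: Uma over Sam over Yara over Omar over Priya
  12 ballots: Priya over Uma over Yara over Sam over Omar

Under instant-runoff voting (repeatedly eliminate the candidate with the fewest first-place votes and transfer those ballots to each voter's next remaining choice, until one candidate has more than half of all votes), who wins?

Round 1: Priya 12, Sam 6, Uma 7, Yara 10, Omar 0. Omar eliminated.
Round 2: Priya 12, Sam 6, Uma 7, Yara 10. Sam eliminated.
Round 3: Priya 12, Uma 7, Yara 16. Uma eliminated.
Round 4: Priya 12, Yara 23. Yara has a majority (≥18).

Yara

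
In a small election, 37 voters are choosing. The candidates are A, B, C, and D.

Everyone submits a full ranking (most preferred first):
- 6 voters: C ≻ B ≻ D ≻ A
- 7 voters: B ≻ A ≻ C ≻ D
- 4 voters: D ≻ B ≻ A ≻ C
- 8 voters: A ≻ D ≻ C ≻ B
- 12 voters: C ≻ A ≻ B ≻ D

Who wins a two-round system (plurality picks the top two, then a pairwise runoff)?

A

Round 1 first-place votes: A 8, B 7, C 18, D 4. C and A advance.
Runoff: C is ranked above A on 18 ballots, A above C on 19.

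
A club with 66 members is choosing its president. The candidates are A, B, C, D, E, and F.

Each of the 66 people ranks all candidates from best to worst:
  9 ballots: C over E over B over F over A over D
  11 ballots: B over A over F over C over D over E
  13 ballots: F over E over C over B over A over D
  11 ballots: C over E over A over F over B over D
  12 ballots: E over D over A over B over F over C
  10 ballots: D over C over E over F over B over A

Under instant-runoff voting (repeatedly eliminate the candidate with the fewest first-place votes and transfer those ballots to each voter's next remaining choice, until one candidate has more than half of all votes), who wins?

Round 1: A 0, B 11, C 20, D 10, E 12, F 13. A eliminated.
Round 2: B 11, C 20, D 10, E 12, F 13. D eliminated.
Round 3: B 11, C 30, E 12, F 13. B eliminated.
Round 4: C 30, E 12, F 24. E eliminated.
Round 5: C 30, F 36. F has a majority (≥34).

F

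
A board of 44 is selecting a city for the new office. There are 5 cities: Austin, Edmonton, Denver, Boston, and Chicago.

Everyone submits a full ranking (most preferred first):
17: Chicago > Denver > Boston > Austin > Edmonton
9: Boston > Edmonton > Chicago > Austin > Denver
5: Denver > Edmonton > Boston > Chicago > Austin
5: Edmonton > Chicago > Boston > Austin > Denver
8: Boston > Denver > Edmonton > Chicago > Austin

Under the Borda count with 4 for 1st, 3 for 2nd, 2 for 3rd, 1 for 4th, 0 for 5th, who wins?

Boston

Austin: 17×1 + 9×1 + 5×0 + 5×1 + 8×0 = 31
Edmonton: 17×0 + 9×3 + 5×3 + 5×4 + 8×2 = 78
Denver: 17×3 + 9×0 + 5×4 + 5×0 + 8×3 = 95
Boston: 17×2 + 9×4 + 5×2 + 5×2 + 8×4 = 122
Chicago: 17×4 + 9×2 + 5×1 + 5×3 + 8×1 = 114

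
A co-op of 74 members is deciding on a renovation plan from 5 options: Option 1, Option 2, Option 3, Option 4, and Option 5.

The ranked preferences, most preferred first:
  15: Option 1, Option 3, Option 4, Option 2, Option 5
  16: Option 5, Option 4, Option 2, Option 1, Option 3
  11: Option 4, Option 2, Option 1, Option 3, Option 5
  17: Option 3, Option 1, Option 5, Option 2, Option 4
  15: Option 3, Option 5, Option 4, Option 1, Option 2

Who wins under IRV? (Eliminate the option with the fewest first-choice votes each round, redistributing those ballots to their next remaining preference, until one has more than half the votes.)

Option 1

Round 1: Option 1 15, Option 2 0, Option 3 32, Option 4 11, Option 5 16. Option 2 eliminated.
Round 2: Option 1 15, Option 3 32, Option 4 11, Option 5 16. Option 4 eliminated.
Round 3: Option 1 26, Option 3 32, Option 5 16. Option 5 eliminated.
Round 4: Option 1 42, Option 3 32. Option 1 has a majority (≥38).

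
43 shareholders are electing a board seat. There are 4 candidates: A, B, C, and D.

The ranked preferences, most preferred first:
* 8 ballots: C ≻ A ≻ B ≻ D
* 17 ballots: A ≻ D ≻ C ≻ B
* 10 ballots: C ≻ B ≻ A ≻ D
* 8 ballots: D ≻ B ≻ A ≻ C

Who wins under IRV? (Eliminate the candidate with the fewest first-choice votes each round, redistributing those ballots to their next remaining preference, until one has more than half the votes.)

Round 1: A 17, B 0, C 18, D 8. B eliminated.
Round 2: A 17, C 18, D 8. D eliminated.
Round 3: A 25, C 18. A has a majority (≥22).

A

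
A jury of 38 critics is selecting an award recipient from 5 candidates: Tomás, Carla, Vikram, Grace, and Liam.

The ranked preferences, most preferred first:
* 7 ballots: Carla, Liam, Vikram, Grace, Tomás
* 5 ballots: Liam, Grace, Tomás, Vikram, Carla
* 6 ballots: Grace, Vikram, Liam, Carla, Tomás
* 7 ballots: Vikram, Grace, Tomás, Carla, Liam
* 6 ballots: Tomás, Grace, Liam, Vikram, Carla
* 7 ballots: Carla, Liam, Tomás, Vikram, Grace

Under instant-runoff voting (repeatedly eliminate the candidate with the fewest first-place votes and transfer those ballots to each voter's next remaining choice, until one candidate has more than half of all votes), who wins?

Grace

Round 1: Tomás 6, Carla 14, Vikram 7, Grace 6, Liam 5. Liam eliminated.
Round 2: Tomás 6, Carla 14, Vikram 7, Grace 11. Tomás eliminated.
Round 3: Carla 14, Vikram 7, Grace 17. Vikram eliminated.
Round 4: Carla 14, Grace 24. Grace has a majority (≥20).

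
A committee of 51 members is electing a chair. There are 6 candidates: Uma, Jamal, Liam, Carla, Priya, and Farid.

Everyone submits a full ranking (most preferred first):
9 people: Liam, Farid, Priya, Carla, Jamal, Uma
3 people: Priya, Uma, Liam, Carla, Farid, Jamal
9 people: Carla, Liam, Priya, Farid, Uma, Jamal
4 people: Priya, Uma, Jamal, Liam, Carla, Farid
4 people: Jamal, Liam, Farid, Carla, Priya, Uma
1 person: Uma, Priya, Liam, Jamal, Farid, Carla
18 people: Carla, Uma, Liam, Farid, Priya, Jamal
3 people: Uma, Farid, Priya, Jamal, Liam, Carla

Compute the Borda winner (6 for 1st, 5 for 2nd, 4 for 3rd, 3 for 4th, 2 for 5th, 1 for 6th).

Liam

Uma: 9×1 + 3×5 + 9×2 + 4×5 + 4×1 + 1×6 + 18×5 + 3×6 = 180
Jamal: 9×2 + 3×1 + 9×1 + 4×4 + 4×6 + 1×3 + 18×1 + 3×3 = 100
Liam: 9×6 + 3×4 + 9×5 + 4×3 + 4×5 + 1×4 + 18×4 + 3×2 = 225
Carla: 9×3 + 3×3 + 9×6 + 4×2 + 4×3 + 1×1 + 18×6 + 3×1 = 222
Priya: 9×4 + 3×6 + 9×4 + 4×6 + 4×2 + 1×5 + 18×2 + 3×4 = 175
Farid: 9×5 + 3×2 + 9×3 + 4×1 + 4×4 + 1×2 + 18×3 + 3×5 = 169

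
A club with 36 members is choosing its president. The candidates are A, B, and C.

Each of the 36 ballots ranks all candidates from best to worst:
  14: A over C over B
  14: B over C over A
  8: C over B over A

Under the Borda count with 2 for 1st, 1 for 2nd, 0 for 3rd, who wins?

A: 14×2 + 14×0 + 8×0 = 28
B: 14×0 + 14×2 + 8×1 = 36
C: 14×1 + 14×1 + 8×2 = 44

C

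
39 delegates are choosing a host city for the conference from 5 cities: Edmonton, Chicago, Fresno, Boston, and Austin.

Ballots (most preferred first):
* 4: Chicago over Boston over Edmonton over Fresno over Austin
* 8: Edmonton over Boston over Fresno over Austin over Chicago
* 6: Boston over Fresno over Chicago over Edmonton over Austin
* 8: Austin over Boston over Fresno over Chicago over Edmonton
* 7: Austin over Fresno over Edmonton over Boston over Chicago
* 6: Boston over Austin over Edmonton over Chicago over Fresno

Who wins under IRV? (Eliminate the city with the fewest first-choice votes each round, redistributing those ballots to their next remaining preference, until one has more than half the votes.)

Round 1: Edmonton 8, Chicago 4, Fresno 0, Boston 12, Austin 15. Fresno eliminated.
Round 2: Edmonton 8, Chicago 4, Boston 12, Austin 15. Chicago eliminated.
Round 3: Edmonton 8, Boston 16, Austin 15. Edmonton eliminated.
Round 4: Boston 24, Austin 15. Boston has a majority (≥20).

Boston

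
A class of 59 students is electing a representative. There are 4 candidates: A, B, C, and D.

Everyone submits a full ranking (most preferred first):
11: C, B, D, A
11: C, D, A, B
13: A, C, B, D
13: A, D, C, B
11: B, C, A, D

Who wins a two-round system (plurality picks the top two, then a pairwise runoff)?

C

Round 1 first-place votes: A 26, B 11, C 22, D 0. A and C advance.
Runoff: A is ranked above C on 26 ballots, C above A on 33.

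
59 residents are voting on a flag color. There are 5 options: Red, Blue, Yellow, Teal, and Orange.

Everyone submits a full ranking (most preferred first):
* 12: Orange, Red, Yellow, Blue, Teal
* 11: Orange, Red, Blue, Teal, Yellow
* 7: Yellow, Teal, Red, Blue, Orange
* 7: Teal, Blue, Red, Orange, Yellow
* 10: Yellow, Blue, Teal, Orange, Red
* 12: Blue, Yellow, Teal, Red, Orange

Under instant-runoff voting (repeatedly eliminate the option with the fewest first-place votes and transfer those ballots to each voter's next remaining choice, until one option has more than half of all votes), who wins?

Round 1: Red 0, Blue 12, Yellow 17, Teal 7, Orange 23. Red eliminated.
Round 2: Blue 12, Yellow 17, Teal 7, Orange 23. Teal eliminated.
Round 3: Blue 19, Yellow 17, Orange 23. Yellow eliminated.
Round 4: Blue 36, Orange 23. Blue has a majority (≥30).

Blue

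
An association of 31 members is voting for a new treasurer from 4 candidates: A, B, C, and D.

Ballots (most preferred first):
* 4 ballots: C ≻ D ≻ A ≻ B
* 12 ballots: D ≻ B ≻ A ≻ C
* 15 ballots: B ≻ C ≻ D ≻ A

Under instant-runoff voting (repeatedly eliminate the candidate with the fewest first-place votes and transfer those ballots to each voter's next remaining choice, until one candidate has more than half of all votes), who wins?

D

Round 1: A 0, B 15, C 4, D 12. A eliminated.
Round 2: B 15, C 4, D 12. C eliminated.
Round 3: B 15, D 16. D has a majority (≥16).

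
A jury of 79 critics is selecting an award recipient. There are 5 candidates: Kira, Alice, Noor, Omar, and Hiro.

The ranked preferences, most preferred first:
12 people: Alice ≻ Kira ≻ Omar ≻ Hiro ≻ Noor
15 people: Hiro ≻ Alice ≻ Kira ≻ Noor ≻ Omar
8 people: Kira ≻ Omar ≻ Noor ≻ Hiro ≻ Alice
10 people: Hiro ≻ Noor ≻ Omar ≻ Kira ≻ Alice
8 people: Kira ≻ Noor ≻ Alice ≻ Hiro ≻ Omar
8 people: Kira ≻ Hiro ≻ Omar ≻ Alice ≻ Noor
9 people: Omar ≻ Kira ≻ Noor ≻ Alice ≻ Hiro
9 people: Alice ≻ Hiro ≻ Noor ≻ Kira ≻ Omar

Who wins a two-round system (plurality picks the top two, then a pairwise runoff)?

Kira

Round 1 first-place votes: Kira 24, Alice 21, Noor 0, Omar 9, Hiro 25. Hiro and Kira advance.
Runoff: Hiro is ranked above Kira on 34 ballots, Kira above Hiro on 45.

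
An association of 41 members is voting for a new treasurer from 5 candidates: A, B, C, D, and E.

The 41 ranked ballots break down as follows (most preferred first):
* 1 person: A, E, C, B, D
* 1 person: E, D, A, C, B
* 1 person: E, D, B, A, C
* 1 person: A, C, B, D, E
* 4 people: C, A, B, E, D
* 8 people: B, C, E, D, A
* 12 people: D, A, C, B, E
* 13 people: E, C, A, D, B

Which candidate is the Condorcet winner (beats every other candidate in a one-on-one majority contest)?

C

C vs A: 25–16
C vs B: 32–9
C vs D: 27–14
C vs E: 25–16
C beats every other candidate.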